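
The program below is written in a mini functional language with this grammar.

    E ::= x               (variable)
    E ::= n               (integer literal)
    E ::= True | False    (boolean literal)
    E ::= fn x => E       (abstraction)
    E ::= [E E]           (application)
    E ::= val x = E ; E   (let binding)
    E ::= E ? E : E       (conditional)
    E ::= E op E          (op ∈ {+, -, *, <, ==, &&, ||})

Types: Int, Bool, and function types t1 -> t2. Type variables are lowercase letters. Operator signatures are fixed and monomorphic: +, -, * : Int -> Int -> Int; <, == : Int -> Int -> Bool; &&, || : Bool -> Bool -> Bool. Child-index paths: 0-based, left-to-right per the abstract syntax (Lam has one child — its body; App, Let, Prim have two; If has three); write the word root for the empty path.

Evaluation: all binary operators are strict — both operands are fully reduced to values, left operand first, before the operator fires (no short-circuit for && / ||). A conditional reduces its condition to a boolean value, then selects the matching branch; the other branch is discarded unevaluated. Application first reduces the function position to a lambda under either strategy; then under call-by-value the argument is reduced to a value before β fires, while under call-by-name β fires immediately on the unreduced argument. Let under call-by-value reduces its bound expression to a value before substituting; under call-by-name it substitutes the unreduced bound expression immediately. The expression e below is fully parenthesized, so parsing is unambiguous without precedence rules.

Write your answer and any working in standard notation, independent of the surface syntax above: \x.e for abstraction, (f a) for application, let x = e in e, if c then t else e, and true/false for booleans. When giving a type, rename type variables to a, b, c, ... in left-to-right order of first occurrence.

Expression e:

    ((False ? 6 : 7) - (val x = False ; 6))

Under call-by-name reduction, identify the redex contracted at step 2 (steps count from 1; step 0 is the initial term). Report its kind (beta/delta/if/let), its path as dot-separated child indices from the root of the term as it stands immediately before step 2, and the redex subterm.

Working:
step 0: ((if false then 6 else 7) - (let x = false in 6))
step 1: [if@0] (7 - (let x = false in 6))
step 2: [let@1] (7 - 6)

Answer: let at 1 : (let x = false in 6)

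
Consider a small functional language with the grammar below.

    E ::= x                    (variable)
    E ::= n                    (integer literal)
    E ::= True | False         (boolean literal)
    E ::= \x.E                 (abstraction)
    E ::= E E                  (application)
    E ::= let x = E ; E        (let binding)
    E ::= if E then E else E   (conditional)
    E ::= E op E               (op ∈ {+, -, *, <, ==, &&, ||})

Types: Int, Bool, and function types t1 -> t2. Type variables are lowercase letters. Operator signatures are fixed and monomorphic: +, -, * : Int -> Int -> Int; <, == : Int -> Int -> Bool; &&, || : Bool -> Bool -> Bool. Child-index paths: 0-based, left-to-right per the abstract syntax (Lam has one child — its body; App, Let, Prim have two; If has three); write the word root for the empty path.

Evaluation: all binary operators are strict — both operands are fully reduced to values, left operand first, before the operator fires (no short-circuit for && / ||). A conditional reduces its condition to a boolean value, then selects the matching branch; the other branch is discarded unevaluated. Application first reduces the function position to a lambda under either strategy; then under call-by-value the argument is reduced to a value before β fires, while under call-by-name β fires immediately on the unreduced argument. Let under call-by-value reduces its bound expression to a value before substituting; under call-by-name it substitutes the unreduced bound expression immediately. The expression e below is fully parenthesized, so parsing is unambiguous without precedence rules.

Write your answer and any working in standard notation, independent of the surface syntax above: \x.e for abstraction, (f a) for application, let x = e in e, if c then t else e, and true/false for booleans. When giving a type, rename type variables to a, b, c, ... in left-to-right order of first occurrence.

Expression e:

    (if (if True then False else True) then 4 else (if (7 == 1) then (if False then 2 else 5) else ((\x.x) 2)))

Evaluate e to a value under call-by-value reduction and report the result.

Working:
step 0: (if (if true then false else true) then 4 else (if (7 == 1) then (if false then 2 else 5) else ((\x.x) 2)))
step 1: [if@0] (if false then 4 else (if (7 == 1) then (if false then 2 else 5) else ((\x.x) 2)))
step 2: [if@root] (if (7 == 1) then (if false then 2 else 5) else ((\x.x) 2))
step 3: [delta@0] (if false then (if false then 2 else 5) else ((\x.x) 2))
step 4: [if@root] ((\x.x) 2)
step 5: [beta@root] 2

Answer: 2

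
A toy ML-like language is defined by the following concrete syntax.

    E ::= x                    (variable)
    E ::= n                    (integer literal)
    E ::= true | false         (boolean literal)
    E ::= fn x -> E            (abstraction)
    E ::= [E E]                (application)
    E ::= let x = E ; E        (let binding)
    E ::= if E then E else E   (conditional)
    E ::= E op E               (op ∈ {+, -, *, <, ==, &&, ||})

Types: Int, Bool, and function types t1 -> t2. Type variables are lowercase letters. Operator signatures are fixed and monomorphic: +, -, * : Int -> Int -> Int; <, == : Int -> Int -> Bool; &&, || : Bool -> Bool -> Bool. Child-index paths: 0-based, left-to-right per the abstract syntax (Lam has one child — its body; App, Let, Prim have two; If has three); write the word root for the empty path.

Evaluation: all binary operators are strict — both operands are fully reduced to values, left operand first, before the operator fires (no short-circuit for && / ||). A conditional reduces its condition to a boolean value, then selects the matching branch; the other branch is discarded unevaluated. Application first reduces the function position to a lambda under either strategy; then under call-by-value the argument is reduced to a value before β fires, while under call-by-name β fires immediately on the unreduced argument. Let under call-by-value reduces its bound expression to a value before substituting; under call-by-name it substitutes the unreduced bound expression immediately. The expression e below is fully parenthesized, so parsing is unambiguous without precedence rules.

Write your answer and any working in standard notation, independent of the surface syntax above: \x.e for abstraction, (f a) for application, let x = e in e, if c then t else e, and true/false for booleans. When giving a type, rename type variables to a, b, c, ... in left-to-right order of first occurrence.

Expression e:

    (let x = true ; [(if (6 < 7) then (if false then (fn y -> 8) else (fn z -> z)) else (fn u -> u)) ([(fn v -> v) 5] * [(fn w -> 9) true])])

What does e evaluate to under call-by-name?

Trace:
step 0: (let x = true in ((if (6 < 7) then (if false then (\y.8) else (\z.z)) else (\u.u)) (((\v.v) 5) * ((\w.9) true))))
step 1: [let@root] ((if (6 < 7) then (if false then (\y.8) else (\z.z)) else (\u.u)) (((\v.v) 5) * ((\w.9) true)))
step 2: [delta@0.0] ((if true then (if false then (\y.8) else (\z.z)) else (\u.u)) (((\v.v) 5) * ((\w.9) true)))
step 3: [if@0] ((if false then (\y.8) else (\z.z)) (((\v.v) 5) * ((\w.9) true)))
step 4: [if@0] ((\z.z) (((\v.v) 5) * ((\w.9) true)))
step 5: [beta@root] (((\v.v) 5) * ((\w.9) true))
step 6: [beta@0] (5 * ((\w.9) true))
step 7: [beta@1] (5 * 9)
step 8: [delta@root] 45

Answer: 45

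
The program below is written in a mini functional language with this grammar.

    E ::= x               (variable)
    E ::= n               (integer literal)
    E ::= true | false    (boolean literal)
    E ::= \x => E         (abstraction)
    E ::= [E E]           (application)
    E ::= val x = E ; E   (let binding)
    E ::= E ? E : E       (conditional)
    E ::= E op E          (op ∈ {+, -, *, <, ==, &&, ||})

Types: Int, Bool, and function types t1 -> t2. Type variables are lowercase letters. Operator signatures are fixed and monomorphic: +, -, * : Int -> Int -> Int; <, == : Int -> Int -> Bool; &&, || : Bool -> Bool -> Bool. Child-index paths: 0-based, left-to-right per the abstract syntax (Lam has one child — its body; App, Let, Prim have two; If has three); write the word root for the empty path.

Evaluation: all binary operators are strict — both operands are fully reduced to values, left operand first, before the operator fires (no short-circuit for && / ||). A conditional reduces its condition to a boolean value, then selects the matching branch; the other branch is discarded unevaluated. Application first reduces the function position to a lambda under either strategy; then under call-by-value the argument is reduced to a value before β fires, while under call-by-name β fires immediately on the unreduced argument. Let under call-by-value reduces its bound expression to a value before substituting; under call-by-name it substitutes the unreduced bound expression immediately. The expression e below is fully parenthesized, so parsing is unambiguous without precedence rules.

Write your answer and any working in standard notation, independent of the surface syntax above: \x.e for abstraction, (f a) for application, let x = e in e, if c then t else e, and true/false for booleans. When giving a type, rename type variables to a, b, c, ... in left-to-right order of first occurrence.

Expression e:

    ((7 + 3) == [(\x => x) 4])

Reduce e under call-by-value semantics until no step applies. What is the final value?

Derivation:
step 0: ((7 + 3) == ((\x.x) 4))
step 1: [delta@0] (10 == ((\x.x) 4))
step 2: [beta@1] (10 == 4)
step 3: [delta@root] false

Answer: false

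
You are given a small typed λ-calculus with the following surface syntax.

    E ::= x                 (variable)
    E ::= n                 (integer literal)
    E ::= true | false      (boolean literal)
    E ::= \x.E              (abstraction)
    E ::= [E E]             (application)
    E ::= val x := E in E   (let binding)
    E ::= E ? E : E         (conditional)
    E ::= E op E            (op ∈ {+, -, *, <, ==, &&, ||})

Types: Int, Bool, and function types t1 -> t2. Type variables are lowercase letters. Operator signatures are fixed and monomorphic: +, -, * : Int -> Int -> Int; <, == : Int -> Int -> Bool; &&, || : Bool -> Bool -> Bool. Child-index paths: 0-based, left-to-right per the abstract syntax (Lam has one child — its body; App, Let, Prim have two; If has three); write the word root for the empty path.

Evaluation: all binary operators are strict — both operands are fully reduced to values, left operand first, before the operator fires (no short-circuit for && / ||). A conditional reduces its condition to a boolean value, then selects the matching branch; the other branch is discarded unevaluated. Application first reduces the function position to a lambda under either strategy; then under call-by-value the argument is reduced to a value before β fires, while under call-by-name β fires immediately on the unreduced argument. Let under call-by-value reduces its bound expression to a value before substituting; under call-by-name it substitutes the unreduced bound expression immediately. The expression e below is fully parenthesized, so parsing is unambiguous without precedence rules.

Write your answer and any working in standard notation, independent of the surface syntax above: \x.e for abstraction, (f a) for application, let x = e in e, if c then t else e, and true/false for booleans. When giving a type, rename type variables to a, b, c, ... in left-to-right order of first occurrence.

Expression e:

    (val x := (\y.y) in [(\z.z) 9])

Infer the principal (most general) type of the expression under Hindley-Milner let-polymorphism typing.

Answer: Int

Trace:
y : a
\y._ : a -> a
let x : forall. a -> a
z : b
\z._ : b -> b
  unify b -> b ~ Int -> c
  unify b ~ Int
  unify Int ~ c
_ _ : Int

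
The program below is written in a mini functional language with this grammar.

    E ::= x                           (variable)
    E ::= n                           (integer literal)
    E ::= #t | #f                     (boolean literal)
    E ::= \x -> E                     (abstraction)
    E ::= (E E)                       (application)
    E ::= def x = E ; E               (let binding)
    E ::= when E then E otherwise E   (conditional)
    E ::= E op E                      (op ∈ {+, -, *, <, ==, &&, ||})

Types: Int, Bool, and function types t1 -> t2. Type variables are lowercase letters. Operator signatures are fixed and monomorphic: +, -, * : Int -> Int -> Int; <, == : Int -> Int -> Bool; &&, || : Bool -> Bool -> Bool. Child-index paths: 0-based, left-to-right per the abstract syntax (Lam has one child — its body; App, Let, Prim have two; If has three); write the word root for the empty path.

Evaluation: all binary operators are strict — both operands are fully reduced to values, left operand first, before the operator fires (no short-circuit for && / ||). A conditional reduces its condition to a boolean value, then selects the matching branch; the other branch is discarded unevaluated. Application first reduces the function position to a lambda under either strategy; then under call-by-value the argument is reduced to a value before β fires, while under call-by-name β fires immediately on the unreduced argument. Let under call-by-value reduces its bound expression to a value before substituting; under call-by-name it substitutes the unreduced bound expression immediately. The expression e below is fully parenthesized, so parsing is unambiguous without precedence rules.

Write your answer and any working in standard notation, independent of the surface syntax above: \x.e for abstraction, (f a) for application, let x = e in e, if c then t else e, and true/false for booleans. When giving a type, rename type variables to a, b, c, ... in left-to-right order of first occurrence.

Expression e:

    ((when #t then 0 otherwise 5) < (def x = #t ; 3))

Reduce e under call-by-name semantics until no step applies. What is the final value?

Answer: true

Derivation:
step 0: ((if true then 0 else 5) < (let x = true in 3))
step 1: [if@0] (0 < (let x = true in 3))
step 2: [let@1] (0 < 3)
step 3: [delta@root] true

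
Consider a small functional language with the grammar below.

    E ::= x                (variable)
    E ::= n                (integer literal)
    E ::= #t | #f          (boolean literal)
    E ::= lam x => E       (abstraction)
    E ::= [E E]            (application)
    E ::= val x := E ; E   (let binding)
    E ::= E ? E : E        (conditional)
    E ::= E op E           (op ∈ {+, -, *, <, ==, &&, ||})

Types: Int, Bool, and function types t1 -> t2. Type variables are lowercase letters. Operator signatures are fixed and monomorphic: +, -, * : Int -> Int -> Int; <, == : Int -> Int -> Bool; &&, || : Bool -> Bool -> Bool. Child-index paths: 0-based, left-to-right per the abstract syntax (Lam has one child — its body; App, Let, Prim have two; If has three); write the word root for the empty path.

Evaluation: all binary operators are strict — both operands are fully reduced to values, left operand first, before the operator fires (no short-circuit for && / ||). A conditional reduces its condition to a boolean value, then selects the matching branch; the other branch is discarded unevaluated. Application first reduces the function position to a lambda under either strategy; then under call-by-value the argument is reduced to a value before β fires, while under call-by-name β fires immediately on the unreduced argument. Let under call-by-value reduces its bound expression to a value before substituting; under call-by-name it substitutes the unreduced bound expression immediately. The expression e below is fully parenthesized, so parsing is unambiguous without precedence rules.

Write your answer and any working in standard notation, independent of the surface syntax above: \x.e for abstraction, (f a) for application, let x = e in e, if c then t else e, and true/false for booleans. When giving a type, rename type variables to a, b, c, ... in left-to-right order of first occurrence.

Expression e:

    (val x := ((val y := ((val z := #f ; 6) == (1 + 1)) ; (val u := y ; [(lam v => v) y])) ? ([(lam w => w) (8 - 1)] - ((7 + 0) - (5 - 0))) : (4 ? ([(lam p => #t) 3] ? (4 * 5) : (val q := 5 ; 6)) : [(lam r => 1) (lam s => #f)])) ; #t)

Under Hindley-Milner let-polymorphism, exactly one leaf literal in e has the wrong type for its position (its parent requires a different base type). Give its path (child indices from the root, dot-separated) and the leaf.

Derivation:
let z : Bool
  unify Int ~ Int
  unify Int ~ Int
  unify Int ~ Int
  unify Int ~ Int
let y : Bool
y : Bool
let u : Bool
v : a
\v._ : a -> a
y : Bool
  unify a -> a ~ Bool -> b
  unify a ~ Bool
  unify Bool ~ b
_ _ : Bool
  unify Bool ~ Bool
w : c
\w._ : c -> c
  unify Int ~ Int
  unify Int ~ Int
  unify c -> c ~ Int -> d
  unify c ~ Int
  unify Int ~ d
_ _ : Int
  unify Int ~ Int
  unify Int ~ Int
  unify Int ~ Int
  unify Int ~ Int
  unify Int ~ Int
  unify Int ~ Int
  unify Int ~ Int
  unify Int ~ Int
  unify Int ~ Bool
  FAIL: mismatch Int ~ Bool

Answer: 0.2.0 : 4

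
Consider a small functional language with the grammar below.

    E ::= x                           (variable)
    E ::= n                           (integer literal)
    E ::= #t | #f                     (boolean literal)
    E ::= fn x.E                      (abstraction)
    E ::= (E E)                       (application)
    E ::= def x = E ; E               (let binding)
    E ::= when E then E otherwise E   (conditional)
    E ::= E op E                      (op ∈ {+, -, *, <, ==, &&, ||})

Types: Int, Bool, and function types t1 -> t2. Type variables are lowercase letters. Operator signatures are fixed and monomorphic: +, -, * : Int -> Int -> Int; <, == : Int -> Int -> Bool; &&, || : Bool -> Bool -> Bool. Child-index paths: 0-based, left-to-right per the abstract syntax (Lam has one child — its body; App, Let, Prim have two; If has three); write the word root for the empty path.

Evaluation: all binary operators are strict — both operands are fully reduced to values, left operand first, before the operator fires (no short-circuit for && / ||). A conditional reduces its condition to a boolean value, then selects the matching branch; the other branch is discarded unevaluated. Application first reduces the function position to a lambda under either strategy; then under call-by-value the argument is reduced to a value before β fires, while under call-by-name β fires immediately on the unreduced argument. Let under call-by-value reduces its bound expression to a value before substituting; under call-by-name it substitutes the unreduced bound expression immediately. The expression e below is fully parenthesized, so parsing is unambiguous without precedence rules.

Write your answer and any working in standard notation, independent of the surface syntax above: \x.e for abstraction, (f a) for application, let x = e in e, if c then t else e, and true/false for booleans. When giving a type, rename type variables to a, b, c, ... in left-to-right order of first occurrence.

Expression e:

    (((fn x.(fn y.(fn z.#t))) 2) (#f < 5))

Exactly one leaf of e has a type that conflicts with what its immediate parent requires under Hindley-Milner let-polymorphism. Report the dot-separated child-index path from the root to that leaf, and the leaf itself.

Answer: 1.0 : false

Working:
\z._ : c -> Bool
\y._ : b -> c -> Bool
\x._ : a -> b -> c -> Bool
  unify a -> b -> c -> Bool ~ Int -> d
  unify a ~ Int
  unify b -> c -> Bool ~ d
_ _ : b -> c -> Bool
  unify Bool ~ Int
  FAIL: mismatch Bool ~ Int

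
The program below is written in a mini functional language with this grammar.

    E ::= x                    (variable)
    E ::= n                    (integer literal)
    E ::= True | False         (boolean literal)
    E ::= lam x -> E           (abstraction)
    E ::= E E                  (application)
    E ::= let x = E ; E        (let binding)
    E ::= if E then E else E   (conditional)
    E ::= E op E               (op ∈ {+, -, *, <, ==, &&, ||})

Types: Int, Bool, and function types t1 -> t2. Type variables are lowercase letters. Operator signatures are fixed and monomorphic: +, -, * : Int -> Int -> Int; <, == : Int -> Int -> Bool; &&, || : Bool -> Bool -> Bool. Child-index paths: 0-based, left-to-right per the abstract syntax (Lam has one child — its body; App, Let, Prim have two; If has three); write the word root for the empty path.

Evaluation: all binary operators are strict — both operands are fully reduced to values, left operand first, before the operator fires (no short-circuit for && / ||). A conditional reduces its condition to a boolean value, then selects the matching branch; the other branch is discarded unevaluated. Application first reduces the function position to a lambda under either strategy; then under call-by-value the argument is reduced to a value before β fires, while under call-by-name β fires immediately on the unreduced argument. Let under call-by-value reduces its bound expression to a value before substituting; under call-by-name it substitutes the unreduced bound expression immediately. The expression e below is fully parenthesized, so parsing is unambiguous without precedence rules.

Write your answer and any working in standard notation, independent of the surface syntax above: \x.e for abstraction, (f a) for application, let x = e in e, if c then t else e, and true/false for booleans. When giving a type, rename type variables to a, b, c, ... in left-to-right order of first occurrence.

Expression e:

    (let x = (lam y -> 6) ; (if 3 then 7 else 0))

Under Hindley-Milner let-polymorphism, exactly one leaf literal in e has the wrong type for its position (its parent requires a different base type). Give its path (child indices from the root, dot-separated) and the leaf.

Working:
\y._ : a -> Int
let x : forall. a -> Int
  unify Int ~ Bool
  FAIL: mismatch Int ~ Bool

Answer: 1.0 : 3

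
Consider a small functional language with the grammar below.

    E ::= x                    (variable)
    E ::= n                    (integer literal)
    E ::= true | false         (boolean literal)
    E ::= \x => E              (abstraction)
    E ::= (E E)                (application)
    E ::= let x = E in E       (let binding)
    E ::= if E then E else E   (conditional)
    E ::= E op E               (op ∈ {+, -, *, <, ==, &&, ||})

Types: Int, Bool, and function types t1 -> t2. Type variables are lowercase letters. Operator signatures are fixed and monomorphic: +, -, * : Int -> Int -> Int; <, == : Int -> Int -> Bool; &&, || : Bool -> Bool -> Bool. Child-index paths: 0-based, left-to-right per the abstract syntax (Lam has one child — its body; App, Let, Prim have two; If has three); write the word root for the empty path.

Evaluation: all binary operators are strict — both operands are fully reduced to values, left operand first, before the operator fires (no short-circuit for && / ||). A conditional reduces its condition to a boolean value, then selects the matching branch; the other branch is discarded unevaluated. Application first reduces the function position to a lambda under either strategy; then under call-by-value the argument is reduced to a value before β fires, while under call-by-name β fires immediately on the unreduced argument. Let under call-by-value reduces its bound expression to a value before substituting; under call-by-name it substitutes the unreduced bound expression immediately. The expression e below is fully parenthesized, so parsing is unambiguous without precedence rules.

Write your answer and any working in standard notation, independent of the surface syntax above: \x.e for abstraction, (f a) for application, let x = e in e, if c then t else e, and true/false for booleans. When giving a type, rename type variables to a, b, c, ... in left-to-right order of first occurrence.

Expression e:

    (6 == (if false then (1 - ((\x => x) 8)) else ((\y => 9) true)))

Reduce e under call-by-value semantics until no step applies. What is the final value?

Derivation:
step 0: (6 == (if false then (1 - ((\x.x) 8)) else ((\y.9) true)))
step 1: [if@1] (6 == ((\y.9) true))
step 2: [beta@1] (6 == 9)
step 3: [delta@root] false

Answer: false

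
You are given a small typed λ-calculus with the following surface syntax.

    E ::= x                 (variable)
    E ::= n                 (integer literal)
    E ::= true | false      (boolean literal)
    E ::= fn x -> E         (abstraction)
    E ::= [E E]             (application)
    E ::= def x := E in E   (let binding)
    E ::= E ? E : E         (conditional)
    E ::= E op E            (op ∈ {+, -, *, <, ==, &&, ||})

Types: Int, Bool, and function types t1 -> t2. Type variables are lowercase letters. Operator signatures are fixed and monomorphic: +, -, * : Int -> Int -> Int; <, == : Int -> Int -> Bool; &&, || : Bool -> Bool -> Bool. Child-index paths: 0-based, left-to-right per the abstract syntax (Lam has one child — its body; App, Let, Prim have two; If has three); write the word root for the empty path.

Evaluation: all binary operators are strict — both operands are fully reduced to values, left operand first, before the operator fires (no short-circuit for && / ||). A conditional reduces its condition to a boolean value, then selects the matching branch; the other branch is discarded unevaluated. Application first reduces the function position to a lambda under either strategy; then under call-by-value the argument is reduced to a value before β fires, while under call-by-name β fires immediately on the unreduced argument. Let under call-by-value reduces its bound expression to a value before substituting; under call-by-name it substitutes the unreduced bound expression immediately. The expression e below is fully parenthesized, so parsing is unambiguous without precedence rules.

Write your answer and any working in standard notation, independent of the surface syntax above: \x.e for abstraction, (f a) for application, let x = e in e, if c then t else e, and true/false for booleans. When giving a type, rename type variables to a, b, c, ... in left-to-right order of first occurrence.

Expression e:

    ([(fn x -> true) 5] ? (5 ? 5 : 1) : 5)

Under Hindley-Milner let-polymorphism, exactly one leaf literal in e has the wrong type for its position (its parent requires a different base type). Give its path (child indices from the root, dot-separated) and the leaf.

Answer: 1.0 : 5

Derivation:
\x._ : a -> Bool
  unify a -> Bool ~ Int -> b
  unify a ~ Int
  unify Bool ~ b
_ _ : Bool
  unify Bool ~ Bool
  unify Int ~ Bool
  FAIL: mismatch Int ~ Bool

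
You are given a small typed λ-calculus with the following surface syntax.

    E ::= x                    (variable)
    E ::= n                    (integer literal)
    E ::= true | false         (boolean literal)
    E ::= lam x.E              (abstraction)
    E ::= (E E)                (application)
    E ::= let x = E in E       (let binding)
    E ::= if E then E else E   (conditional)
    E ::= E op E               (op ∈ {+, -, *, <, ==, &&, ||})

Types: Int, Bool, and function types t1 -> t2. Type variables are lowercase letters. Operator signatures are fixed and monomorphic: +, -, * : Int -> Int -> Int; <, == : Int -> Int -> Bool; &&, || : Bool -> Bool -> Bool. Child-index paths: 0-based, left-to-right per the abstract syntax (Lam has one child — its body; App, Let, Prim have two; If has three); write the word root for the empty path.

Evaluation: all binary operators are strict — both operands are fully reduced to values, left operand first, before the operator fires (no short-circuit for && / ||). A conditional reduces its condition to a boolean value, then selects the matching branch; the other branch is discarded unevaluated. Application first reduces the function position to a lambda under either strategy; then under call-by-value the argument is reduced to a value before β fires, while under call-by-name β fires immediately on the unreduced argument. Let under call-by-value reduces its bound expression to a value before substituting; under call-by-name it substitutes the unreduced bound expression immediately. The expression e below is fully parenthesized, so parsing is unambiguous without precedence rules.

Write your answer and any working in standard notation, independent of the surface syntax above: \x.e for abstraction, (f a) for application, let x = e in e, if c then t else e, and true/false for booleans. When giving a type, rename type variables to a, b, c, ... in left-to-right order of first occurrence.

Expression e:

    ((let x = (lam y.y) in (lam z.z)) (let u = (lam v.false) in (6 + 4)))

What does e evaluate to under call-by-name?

Answer: 10

Trace:
step 0: ((let x = (\y.y) in (\z.z)) (let u = (\v.false) in (6 + 4)))
step 1: [let@0] ((\z.z) (let u = (\v.false) in (6 + 4)))
step 2: [beta@root] (let u = (\v.false) in (6 + 4))
step 3: [let@root] (6 + 4)
step 4: [delta@root] 10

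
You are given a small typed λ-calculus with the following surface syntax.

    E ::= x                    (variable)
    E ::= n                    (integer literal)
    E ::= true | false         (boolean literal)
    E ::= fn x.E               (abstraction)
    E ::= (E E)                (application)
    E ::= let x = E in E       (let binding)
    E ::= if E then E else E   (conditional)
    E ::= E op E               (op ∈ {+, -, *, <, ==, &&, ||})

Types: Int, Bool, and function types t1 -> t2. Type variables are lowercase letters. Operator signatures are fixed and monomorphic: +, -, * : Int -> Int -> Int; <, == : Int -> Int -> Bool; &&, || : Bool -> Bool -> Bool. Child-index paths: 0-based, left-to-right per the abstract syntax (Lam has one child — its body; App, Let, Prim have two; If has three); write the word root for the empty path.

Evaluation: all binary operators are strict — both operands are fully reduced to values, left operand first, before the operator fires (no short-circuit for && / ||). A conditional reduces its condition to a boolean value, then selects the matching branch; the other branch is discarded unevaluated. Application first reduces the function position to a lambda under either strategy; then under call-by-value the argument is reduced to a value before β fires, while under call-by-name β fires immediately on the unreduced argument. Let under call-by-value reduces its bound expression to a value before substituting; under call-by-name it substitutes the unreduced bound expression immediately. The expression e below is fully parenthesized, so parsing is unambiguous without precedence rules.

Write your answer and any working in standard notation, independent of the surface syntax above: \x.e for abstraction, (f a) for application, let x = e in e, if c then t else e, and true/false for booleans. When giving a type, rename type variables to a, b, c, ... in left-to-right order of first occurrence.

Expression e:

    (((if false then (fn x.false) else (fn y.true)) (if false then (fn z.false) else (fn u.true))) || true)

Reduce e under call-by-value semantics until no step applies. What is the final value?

Trace:
step 0: (((if false then (\x.false) else (\y.true)) (if false then (\z.false) else (\u.true))) || true)
step 1: [if@0.0] (((\y.true) (if false then (\z.false) else (\u.true))) || true)
step 2: [if@0.1] (((\y.true) (\u.true)) || true)
step 3: [beta@0] (true || true)
step 4: [delta@root] true

Answer: true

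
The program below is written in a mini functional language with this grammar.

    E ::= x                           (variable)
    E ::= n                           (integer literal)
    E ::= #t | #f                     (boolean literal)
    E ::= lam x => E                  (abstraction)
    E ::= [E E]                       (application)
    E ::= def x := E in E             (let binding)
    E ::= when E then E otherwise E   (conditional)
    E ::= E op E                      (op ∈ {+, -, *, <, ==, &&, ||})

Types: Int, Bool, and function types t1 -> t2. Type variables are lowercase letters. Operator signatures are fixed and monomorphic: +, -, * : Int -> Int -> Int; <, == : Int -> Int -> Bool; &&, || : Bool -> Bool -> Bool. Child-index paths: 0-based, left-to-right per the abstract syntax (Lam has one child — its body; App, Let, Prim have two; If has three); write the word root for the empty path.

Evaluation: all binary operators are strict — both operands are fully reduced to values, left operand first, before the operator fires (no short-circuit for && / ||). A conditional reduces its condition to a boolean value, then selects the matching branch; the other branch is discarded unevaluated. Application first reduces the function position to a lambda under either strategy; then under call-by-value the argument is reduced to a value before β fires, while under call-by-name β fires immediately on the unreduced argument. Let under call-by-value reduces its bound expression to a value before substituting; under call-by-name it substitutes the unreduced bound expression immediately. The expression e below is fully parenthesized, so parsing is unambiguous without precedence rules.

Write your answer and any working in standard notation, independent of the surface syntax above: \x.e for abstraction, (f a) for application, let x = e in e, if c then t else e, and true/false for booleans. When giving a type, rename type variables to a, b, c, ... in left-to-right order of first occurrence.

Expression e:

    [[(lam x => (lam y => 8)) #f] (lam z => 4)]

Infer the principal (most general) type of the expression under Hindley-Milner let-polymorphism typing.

Answer: Int

Trace:
\y._ : b -> Int
\x._ : a -> b -> Int
  unify a -> b -> Int ~ Bool -> c
  unify a ~ Bool
  unify b -> Int ~ c
_ _ : b -> Int
\z._ : d -> Int
  unify b -> Int ~ (d -> Int) -> e
  unify b ~ d -> Int
  unify Int ~ e
_ _ : Int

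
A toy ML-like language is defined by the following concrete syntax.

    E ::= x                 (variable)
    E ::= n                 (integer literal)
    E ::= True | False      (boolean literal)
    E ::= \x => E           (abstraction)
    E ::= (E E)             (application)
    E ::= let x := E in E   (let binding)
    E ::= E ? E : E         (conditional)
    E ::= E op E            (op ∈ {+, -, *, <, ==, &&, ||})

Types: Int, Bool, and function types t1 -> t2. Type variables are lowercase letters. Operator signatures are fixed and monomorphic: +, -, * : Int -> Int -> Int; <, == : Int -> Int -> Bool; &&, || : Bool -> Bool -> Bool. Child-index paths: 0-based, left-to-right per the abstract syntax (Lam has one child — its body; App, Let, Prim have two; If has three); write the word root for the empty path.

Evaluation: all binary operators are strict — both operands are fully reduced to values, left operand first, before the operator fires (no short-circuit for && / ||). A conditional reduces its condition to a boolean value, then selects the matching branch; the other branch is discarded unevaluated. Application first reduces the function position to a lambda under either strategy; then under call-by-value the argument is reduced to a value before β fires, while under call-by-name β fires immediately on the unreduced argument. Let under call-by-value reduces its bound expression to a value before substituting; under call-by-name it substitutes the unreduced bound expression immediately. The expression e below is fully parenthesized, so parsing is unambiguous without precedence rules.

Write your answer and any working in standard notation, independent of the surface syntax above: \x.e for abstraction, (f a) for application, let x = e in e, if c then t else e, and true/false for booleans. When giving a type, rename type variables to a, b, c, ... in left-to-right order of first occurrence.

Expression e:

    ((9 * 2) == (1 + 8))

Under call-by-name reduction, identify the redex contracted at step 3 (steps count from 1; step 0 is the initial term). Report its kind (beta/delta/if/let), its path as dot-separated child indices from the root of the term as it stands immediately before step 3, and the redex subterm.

Answer: delta at root : (18 == 9)

Trace:
step 0: ((9 * 2) == (1 + 8))
step 1: [delta@0] (18 == (1 + 8))
step 2: [delta@1] (18 == 9)
step 3: [delta@root] false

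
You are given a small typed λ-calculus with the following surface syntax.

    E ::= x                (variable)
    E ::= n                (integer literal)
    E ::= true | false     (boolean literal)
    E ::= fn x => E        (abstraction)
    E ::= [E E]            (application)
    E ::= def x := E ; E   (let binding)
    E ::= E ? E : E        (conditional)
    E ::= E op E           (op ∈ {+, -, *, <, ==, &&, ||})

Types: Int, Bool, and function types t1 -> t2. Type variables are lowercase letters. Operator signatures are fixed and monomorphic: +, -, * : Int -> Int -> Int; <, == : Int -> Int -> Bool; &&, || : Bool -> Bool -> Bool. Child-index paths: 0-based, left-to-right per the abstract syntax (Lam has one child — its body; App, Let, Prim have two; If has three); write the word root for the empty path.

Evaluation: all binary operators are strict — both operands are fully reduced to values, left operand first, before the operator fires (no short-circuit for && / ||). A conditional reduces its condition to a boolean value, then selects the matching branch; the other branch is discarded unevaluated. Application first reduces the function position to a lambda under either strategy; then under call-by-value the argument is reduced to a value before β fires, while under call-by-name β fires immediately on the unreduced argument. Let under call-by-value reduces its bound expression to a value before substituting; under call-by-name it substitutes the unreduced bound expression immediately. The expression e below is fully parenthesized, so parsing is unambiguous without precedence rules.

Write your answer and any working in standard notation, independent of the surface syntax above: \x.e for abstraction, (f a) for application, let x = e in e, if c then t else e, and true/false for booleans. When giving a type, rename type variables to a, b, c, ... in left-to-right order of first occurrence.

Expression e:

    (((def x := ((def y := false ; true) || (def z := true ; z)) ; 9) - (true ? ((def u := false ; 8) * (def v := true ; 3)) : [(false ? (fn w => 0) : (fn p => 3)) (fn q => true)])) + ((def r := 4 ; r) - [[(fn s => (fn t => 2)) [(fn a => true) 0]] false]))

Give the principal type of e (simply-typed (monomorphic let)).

Answer: Int

Trace:
let y : Bool
  unify Bool ~ Bool
let z : Bool
z : Bool
  unify Bool ~ Bool
let x : Bool
  unify Int ~ Int
  unify Bool ~ Bool
let u : Bool
  unify Int ~ Int
let v : Bool
  unify Int ~ Int
  unify Bool ~ Bool
\w._ : a -> Int
\p._ : b -> Int
  unify a -> Int ~ b -> Int
  unify a ~ b
  unify Int ~ Int
\q._ : c -> Bool
  unify b -> Int ~ (c -> Bool) -> d
  unify b ~ c -> Bool
  unify Int ~ d
_ _ : Int
  unify Int ~ Int
  unify Int ~ Int
  unify Int ~ Int
let r : Int
r : Int
  unify Int ~ Int
\t._ : f -> Int
\s._ : e -> f -> Int
\a._ : g -> Bool
  unify g -> Bool ~ Int -> h
  unify g ~ Int
  unify Bool ~ h
_ _ : Bool
  unify e -> f -> Int ~ Bool -> i
  unify e ~ Bool
  unify f -> Int ~ i
_ _ : f -> Int
  unify f -> Int ~ Bool -> j
  unify f ~ Bool
  unify Int ~ j
_ _ : Int
  unify Int ~ Int
  unify Int ~ Int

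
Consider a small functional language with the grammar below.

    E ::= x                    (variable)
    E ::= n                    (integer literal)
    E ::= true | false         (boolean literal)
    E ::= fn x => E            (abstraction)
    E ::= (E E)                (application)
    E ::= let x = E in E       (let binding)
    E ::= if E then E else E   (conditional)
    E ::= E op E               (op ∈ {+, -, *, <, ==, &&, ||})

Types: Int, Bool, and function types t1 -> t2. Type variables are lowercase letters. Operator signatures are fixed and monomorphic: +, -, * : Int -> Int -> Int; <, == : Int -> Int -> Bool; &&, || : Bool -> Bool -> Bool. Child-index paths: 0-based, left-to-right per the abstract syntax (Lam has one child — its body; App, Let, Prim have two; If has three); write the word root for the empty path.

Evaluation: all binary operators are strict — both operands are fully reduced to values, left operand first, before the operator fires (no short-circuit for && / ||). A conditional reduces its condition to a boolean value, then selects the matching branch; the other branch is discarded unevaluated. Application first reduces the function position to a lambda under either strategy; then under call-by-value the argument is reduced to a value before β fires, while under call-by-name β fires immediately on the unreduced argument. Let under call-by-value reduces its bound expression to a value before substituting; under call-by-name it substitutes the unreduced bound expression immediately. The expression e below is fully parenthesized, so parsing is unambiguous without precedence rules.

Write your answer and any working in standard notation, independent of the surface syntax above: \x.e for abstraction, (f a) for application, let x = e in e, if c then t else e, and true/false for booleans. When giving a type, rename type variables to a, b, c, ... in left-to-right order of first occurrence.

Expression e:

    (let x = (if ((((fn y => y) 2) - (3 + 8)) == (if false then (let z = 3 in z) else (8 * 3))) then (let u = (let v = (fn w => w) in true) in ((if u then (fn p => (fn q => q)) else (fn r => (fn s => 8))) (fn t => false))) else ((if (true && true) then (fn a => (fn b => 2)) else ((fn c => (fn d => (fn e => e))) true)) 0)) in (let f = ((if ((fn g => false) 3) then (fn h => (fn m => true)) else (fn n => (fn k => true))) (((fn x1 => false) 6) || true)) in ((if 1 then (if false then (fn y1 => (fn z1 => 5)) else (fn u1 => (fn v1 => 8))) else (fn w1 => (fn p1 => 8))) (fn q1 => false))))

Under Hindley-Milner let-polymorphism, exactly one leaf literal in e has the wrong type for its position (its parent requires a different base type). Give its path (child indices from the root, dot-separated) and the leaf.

Working:
y : a
\y._ : a -> a
  unify a -> a ~ Int -> b
  unify a ~ Int
  unify Int ~ b
_ _ : Int
  unify Int ~ Int
  unify Int ~ Int
  unify Int ~ Int
  unify Int ~ Int
  unify Int ~ Int
  unify Bool ~ Bool
let z : Int
z : Int
  unify Int ~ Int
  unify Int ~ Int
  unify Int ~ Int
  unify Int ~ Int
  unify Bool ~ Bool
w : c
\w._ : c -> c
let v : forall. c -> c
let u : Bool
u : Bool
  unify Bool ~ Bool
q : e
\q._ : e -> e
\p._ : d -> e -> e
\s._ : g -> Int
\r._ : f -> g -> Int
  unify d -> e -> e ~ f -> g -> Int
  unify d ~ f
  unify e -> e ~ g -> Int
  unify e ~ g
  unify g ~ Int
\t._ : h -> Bool
  unify f -> Int -> Int ~ (h -> Bool) -> i
  unify f ~ h -> Bool
  unify Int -> Int ~ i
_ _ : Int -> Int
  unify Bool ~ Bool
  unify Bool ~ Bool
  unify Bool ~ Bool
\b._ : k -> Int
\a._ : j -> k -> Int
e : n
\e._ : n -> n
\d._ : m -> n -> n
\c._ : l -> m -> n -> n
  unify l -> m -> n -> n ~ Bool -> o
  unify l ~ Bool
  unify m -> n -> n ~ o
_ _ : m -> n -> n
  unify j -> k -> Int ~ m -> n -> n
  unify j ~ m
  unify k -> Int ~ n -> n
  unify k ~ n
  unify Int ~ n
  unify m -> Int -> Int ~ Int -> p
  unify m ~ Int
  unify Int -> Int ~ p
_ _ : Int -> Int
  unify Int -> Int ~ Int -> Int
  unify Int ~ Int
  unify Int ~ Int
let x : Int -> Int
\g._ : q -> Bool
  unify q -> Bool ~ Int -> r
  unify q ~ Int
  unify Bool ~ r
_ _ : Bool
  unify Bool ~ Bool
\m._ : t -> Bool
\h._ : s -> t -> Bool
\k._ : v -> Bool
\n._ : u -> v -> Bool
  unify s -> t -> Bool ~ u -> v -> Bool
  unify s ~ u
  unify t -> Bool ~ v -> Bool
  unify t ~ v
  unify Bool ~ Bool
\x1._ : w -> Bool
  unify w -> Bool ~ Int -> x
  unify w ~ Int
  unify Bool ~ x
_ _ : Bool
  unify Bool ~ Bool
  unify Bool ~ Bool
  unify u -> v -> Bool ~ Bool -> y
  unify u ~ Bool
  unify v -> Bool ~ y
_ _ : v -> Bool
let f : forall. v -> Bool
  unify Int ~ Bool
  FAIL: mismatch Int ~ Bool

Answer: 1.1.0.0 : 1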